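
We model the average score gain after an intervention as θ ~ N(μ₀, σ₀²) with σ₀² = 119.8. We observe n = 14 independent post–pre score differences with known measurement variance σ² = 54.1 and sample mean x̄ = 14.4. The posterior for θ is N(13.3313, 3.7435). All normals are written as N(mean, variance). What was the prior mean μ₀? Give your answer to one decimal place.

The posterior mean is a precision-weighted average: μ_n = (τ₀μ₀ + τ_data·x̄)/(τ₀+τ_data), with τ₀=1/σ₀² and τ_data=n/σ².
Here τ₀ = 1/119.8 = 0.008347 and τ_data = 14/54.1 = 0.258780, so τ_n = 0.267127.
Rearranging for μ₀: μ₀ = (μ_n·τ_n − τ_data·x̄)/τ₀ = (13.3313·0.267127 − 0.258780·14.4) / 0.008347 = -0.165282/0.008347 ≈ -19.8.

μ₀ = -19.8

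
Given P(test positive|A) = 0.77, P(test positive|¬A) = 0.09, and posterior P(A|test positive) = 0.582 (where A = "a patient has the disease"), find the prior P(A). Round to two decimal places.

P(A) = 0.14

Bayes' rule in odds form gives O(A|E) = O(A)·[P(E|A)/P(E|¬A)], hence O(A) = O(A|E)/LR.
Posterior odds = 0.582/(1−0.582) = 1.3923. LR = 0.77/0.09 = 8.5556.
Prior odds = 1.3923/8.5556 = 0.1627, so P(A) = 0.1627/(1+0.1627) ≈ 0.14.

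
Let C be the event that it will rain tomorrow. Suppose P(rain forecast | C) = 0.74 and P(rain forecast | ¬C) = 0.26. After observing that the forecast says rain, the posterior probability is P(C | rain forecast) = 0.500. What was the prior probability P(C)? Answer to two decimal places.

P(C) = 0.26

In odds form, posterior odds = prior odds × likelihood ratio, so prior odds = posterior odds ÷ LR.
Posterior odds = 0.500/(1−0.500) = 1.0000. LR = 0.74/0.26 = 2.8462.
Prior odds = 1.0000/2.8462 = 0.3513, so P(C) = 0.3513/(1+0.3513) ≈ 0.26.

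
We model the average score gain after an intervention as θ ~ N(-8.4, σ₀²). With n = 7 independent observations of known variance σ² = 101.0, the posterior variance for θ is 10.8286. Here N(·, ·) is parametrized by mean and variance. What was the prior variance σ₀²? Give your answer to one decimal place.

σ₀² = 43.4

Posterior precision equals prior precision plus data precision: 1/σ_n² = 1/σ₀² + n/σ².
So 1/σ₀² = 1/10.8286 − 7/101.0 = 0.092348 − 0.069307 = 0.023041.
Hence σ₀² = 1/0.023041 ≈ 43.4.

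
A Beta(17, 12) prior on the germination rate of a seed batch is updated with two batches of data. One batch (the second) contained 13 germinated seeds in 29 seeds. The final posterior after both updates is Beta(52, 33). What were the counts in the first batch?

22 germinated seeds and 5 non-germinating seeds

Sequential conjugate updates are equivalent to a single update on the pooled data, so total successes = posterior α − prior α and total failures = posterior β − prior β.
Total across both batches: 52−17=35 germinated seeds, 33−12=21 non-germinating seeds.
Subtract the second batch: 35−13=22 germinated seeds and 21−16=5 non-germinating seeds.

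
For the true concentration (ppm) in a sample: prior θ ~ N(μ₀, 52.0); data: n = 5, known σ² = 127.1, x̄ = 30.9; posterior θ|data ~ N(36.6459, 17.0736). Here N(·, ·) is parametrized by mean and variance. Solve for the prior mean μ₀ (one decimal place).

The posterior mean is a precision-weighted average: μ_n = (τ₀μ₀ + τ_data·x̄)/(τ₀+τ_data), with τ₀=1/σ₀² and τ_data=n/σ².
Here τ₀ = 1/52.0 = 0.019231 and τ_data = 5/127.1 = 0.039339, so τ_n = 0.058570.
Rearranging for μ₀: μ₀ = (μ_n·τ_n − τ_data·x̄)/τ₀ = (36.6459·0.058570 − 0.039339·30.9) / 0.019231 = 0.930775/0.019231 ≈ 48.4.

μ₀ = 48.4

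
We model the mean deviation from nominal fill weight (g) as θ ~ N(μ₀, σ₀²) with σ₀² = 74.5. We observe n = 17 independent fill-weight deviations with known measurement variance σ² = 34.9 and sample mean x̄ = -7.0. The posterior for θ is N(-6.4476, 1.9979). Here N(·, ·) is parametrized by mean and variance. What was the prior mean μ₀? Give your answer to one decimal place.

μ₀ = 13.6

With known observation variance, the Normal–Normal posterior has precision τ_n = τ₀ + n/σ² and mean μ_n = (τ₀μ₀ + (n/σ²)x̄)/τ_n.
Here τ₀ = 1/74.5 = 0.013423 and τ_data = 17/34.9 = 0.487106, so τ_n = 0.500529.
Rearranging for μ₀: μ₀ = (μ_n·τ_n − τ_data·x̄)/τ₀ = (-6.4476·0.500529 − 0.487106·-7.0) / 0.013423 = 0.182531/0.013423 ≈ 13.6.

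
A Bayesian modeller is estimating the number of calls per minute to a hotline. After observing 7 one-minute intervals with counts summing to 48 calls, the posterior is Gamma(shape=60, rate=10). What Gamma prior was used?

Gamma–Poisson conjugacy: posterior shape = α + Σxᵢ, posterior rate = β + n.
So α = 60 − 48 = 12 and β = 10 − 7 = 3.

Gamma(shape=12, rate=3)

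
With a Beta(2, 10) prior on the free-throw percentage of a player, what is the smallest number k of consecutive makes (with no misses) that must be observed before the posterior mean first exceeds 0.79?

After k makes and 0 misses the posterior is Beta(2+k, 10), with mean (2+k)/(2+10+k).
Set (2+k)/(12+k) > 0.79 and solve: k > (0.79·12 − 2)/(1 − 0.79) = 35.619.
The smallest integer exceeding 35.619 is 36.

k = 36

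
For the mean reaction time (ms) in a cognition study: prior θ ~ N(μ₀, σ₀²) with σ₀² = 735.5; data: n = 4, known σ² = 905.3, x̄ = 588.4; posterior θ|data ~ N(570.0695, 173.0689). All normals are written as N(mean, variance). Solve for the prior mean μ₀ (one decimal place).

μ₀ = 510.5

With known observation variance, the Normal–Normal posterior has precision τ_n = τ₀ + n/σ² and mean μ_n = (τ₀μ₀ + (n/σ²)x̄)/τ_n.
Here τ₀ = 1/735.5 = 0.001360 and τ_data = 4/905.3 = 0.004418, so τ_n = 0.005778.
Rearranging for μ₀: μ₀ = (μ_n·τ_n − τ_data·x̄)/τ₀ = (570.0695·0.005778 − 0.004418·588.4) / 0.001360 = 0.694310/0.001360 ≈ 510.5.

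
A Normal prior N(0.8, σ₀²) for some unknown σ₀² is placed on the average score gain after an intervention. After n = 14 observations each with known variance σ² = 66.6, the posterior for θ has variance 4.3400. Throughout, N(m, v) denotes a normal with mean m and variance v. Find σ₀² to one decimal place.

σ₀² = 49.5

For the Normal–Normal model with known σ², precisions add: τ_n = τ₀ + n/σ².
So 1/σ₀² = 1/4.3400 − 14/66.6 = 0.230415 − 0.210210 = 0.020205.
Hence σ₀² = 1/0.020205 ≈ 49.5.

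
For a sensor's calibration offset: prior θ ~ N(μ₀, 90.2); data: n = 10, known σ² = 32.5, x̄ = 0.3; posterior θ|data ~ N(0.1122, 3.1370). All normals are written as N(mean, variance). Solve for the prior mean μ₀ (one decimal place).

With known observation variance, the Normal–Normal posterior has precision τ_n = τ₀ + n/σ² and mean μ_n = (τ₀μ₀ + (n/σ²)x̄)/τ_n.
Here τ₀ = 1/90.2 = 0.011086 and τ_data = 10/32.5 = 0.307692, so τ_n = 0.318778.
Rearranging for μ₀: μ₀ = (μ_n·τ_n − τ_data·x̄)/τ₀ = (0.1122·0.318778 − 0.307692·0.3) / 0.011086 = -0.056541/0.011086 ≈ -5.1.

μ₀ = -5.1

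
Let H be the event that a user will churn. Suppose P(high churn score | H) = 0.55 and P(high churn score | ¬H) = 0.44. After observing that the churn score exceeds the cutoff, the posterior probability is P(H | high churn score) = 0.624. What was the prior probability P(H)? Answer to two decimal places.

P(H) = 0.57

In odds form, posterior odds = prior odds × likelihood ratio, so prior odds = posterior odds ÷ LR.
Posterior odds = 0.624/(1−0.624) = 1.6596. LR = 0.55/0.44 = 1.2500.
Prior odds = 1.6596/1.2500 = 1.3277, so P(H) = 1.3277/(1+1.3277) ≈ 0.57.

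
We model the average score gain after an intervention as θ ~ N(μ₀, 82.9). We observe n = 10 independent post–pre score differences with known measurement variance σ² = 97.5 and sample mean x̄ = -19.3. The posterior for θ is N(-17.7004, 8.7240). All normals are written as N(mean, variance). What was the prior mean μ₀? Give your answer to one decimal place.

μ₀ = -4.1

The posterior mean is a precision-weighted average: μ_n = (τ₀μ₀ + τ_data·x̄)/(τ₀+τ_data), with τ₀=1/σ₀² and τ_data=n/σ².
Here τ₀ = 1/82.9 = 0.012063 and τ_data = 10/97.5 = 0.102564, so τ_n = 0.114627.
Rearranging for μ₀: μ₀ = (μ_n·τ_n − τ_data·x̄)/τ₀ = (-17.7004·0.114627 − 0.102564·-19.3) / 0.012063 = -0.049459/0.012063 ≈ -4.1.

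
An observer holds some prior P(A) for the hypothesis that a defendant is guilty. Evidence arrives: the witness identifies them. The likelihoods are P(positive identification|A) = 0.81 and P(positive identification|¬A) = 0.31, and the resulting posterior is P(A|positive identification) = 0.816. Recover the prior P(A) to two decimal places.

In odds form, posterior odds = prior odds × likelihood ratio, so prior odds = posterior odds ÷ LR.
Posterior odds = 0.816/(1−0.816) = 4.4348. LR = 0.81/0.31 = 2.6129.
Prior odds = 4.4348/2.6129 = 1.6973, so P(A) = 1.6973/(1+1.6973) ≈ 0.63.

P(A) = 0.63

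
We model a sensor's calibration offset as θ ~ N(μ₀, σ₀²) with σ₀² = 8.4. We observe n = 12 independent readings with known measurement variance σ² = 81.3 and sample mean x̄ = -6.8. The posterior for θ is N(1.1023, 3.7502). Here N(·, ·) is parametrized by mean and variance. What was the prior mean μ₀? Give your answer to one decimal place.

μ₀ = 10.9

The posterior mean is a precision-weighted average: μ_n = (τ₀μ₀ + τ_data·x̄)/(τ₀+τ_data), with τ₀=1/σ₀² and τ_data=n/σ².
Here τ₀ = 1/8.4 = 0.119048 and τ_data = 12/81.3 = 0.147601, so τ_n = 0.266649.
Rearranging for μ₀: μ₀ = (μ_n·τ_n − τ_data·x̄)/τ₀ = (1.1023·0.266649 − 0.147601·-6.8) / 0.119048 = 1.297614/0.119048 ≈ 10.9.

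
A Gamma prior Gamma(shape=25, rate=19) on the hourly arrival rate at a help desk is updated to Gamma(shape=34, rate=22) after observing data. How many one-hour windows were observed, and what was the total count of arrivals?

A Gamma(α, β) prior (rate parametrization) on a Poisson rate with n observations summing to S gives posterior Gamma(α+S, β+n).
Matching: Σxᵢ = 34 − 25 = 9 and n = 22 − 19 = 3.

n = 3 one-hour windows with total 9 arrivals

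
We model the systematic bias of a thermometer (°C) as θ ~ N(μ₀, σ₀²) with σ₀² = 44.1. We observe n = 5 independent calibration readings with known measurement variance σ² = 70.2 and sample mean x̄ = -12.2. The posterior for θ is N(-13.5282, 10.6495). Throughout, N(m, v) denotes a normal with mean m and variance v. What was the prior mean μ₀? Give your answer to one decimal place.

With known observation variance, the Normal–Normal posterior has precision τ_n = τ₀ + n/σ² and mean μ_n = (τ₀μ₀ + (n/σ²)x̄)/τ_n.
Here τ₀ = 1/44.1 = 0.022676 and τ_data = 5/70.2 = 0.071225, so τ_n = 0.093901.
Rearranging for μ₀: μ₀ = (μ_n·τ_n − τ_data·x̄)/τ₀ = (-13.5282·0.093901 − 0.071225·-12.2) / 0.022676 = -0.401367/0.022676 ≈ -17.7.

μ₀ = -17.7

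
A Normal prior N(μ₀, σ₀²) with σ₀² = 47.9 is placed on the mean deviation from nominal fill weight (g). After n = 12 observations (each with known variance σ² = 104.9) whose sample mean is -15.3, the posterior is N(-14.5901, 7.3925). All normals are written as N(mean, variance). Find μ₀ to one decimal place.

The posterior mean is a precision-weighted average: μ_n = (τ₀μ₀ + τ_data·x̄)/(τ₀+τ_data), with τ₀=1/σ₀² and τ_data=n/σ².
Here τ₀ = 1/47.9 = 0.020877 and τ_data = 12/104.9 = 0.114395, so τ_n = 0.135272.
Rearranging for μ₀: μ₀ = (μ_n·τ_n − τ_data·x̄)/τ₀ = (-14.5901·0.135272 − 0.114395·-15.3) / 0.020877 = -0.223389/0.020877 ≈ -10.7.

μ₀ = -10.7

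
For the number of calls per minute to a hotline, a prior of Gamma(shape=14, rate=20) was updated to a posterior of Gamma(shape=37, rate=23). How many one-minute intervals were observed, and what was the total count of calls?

Gamma–Poisson conjugacy: posterior shape = α + Σxᵢ, posterior rate = β + n.
Matching: Σxᵢ = 37 − 14 = 23 and n = 23 − 20 = 3.

n = 3 one-minute intervals with total 23 calls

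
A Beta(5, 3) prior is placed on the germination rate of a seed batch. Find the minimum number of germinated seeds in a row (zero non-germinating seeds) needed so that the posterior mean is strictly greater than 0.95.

k = 53

After k germinated seeds and 0 non-germinating seeds the posterior is Beta(5+k, 3), with mean (5+k)/(5+3+k).
Set (5+k)/(8+k) > 0.95 and solve: k > (0.95·8 − 5)/(1 − 0.95) = 52.000.
The smallest integer exceeding 52.000 is 53.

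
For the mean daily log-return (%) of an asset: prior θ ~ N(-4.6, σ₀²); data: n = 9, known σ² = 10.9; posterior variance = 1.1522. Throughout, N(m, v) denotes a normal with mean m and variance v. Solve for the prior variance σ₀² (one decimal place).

For the Normal–Normal model with known σ², precisions add: τ_n = τ₀ + n/σ².
So 1/σ₀² = 1/1.1522 − 9/10.9 = 0.867905 − 0.825688 = 0.042217.
Hence σ₀² = 1/0.042217 ≈ 23.7.

σ₀² = 23.7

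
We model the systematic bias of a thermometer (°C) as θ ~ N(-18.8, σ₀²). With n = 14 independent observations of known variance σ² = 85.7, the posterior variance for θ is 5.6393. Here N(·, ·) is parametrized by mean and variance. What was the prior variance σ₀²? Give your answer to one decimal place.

σ₀² = 71.6

For the Normal–Normal model with known σ², precisions add: τ_n = τ₀ + n/σ².
So 1/σ₀² = 1/5.6393 − 14/85.7 = 0.177327 − 0.163361 = 0.013966.
Hence σ₀² = 1/0.013966 ≈ 71.6.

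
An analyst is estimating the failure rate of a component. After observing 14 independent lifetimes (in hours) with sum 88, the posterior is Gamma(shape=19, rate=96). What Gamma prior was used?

For an exponential likelihood with a Gamma(α, β) prior on the rate, n observations with total T give posterior Gamma(α+n, β+T).
So α = 19 − 14 = 5 and β = 96 − 88 = 8.

Gamma(shape=5, rate=8)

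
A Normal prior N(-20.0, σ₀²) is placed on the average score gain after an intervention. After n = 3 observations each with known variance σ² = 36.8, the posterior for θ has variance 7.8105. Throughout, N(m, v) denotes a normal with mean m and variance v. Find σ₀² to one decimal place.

Posterior precision equals prior precision plus data precision: 1/σ_n² = 1/σ₀² + n/σ².
So 1/σ₀² = 1/7.8105 − 3/36.8 = 0.128033 − 0.081522 = 0.046511.
Hence σ₀² = 1/0.046511 ≈ 21.5.

σ₀² = 21.5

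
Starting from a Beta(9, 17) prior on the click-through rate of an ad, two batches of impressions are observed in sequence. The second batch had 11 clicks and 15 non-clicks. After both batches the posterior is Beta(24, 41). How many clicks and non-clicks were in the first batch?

Because Beta–binomial updating is additive in the counts, the combined data contributed (α_post−α_prior, β_post−β_prior) successes and failures.
Total across both batches: 24−9=15 clicks, 41−17=24 non-clicks.
Subtract the second batch: 15−11=4 clicks and 24−15=9 non-clicks.

4 clicks and 9 non-clicks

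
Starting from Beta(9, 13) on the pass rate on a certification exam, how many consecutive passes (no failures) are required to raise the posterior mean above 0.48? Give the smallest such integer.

k = 4

After k passes and 0 failures the posterior is Beta(9+k, 13), with mean (9+k)/(9+13+k).
Set (9+k)/(22+k) > 0.48 and solve: k > (0.48·22 − 9)/(1 − 0.48) = 3.000.
The smallest integer exceeding 3.000 is 4, and checking k=4: (13)/(26) = 0.5000 > 0.48.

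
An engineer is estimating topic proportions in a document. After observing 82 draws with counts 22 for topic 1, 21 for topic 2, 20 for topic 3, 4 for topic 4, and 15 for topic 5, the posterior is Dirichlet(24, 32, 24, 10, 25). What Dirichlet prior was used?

Dirichlet(2, 11, 4, 6, 10)

For a Dirichlet(α) prior with multinomial counts c, the posterior is Dirichlet(α + c) componentwise.
Subtract each count from the matching posterior parameter: 24−22=2, 32−21=11, 24−20=4, 10−4=6, 25−15=10.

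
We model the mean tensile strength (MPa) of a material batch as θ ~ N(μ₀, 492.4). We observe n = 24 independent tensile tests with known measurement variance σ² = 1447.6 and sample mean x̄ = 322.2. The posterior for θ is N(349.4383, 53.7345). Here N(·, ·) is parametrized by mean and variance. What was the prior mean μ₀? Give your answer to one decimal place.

μ₀ = 571.8

The posterior mean is a precision-weighted average: μ_n = (τ₀μ₀ + τ_data·x̄)/(τ₀+τ_data), with τ₀=1/σ₀² and τ_data=n/σ².
Here τ₀ = 1/492.4 = 0.002031 and τ_data = 24/1447.6 = 0.016579, so τ_n = 0.018610.
Rearranging for μ₀: μ₀ = (μ_n·τ_n − τ_data·x̄)/τ₀ = (349.4383·0.018610 − 0.016579·322.2) / 0.002031 = 1.161293/0.002031 ≈ 571.8.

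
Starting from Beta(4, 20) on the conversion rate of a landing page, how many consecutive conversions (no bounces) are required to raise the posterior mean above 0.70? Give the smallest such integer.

After k conversions and 0 bounces the posterior is Beta(4+k, 20), with mean (4+k)/(4+20+k).
Set (4+k)/(24+k) > 0.70 and solve: k > (0.70·24 − 4)/(1 − 0.70) = 42.667.
The smallest integer exceeding 42.667 is 43.

k = 43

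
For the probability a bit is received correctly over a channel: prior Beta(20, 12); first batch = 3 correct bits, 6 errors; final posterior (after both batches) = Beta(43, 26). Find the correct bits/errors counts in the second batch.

20 correct bits and 8 errors

Sequential conjugate updates are equivalent to a single update on the pooled data, so total successes = posterior α − prior α and total failures = posterior β − prior β.
Total across both batches: 43−20=23 correct bits, 26−12=14 errors.
Subtract the first batch: 23−3=20 correct bits and 14−6=8 errors.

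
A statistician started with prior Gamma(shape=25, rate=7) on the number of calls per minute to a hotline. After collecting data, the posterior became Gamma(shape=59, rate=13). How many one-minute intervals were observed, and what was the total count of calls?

n = 6 one-minute intervals with total 34 calls

Gamma–Poisson conjugacy: posterior shape = α + Σxᵢ, posterior rate = β + n.
Matching: Σxᵢ = 59 − 25 = 34 and n = 13 − 7 = 6.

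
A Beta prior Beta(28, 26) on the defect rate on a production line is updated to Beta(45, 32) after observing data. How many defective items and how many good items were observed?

Under Beta–binomial conjugacy the posterior parameters are (α+s, β+f).
Match parameters: s=45−28=17, f=32−26=6.

17 defective items and 6 good items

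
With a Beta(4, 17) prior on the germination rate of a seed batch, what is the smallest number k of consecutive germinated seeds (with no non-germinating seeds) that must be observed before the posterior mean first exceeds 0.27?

k = 3

After k germinated seeds and 0 non-germinating seeds the posterior is Beta(4+k, 17), with mean (4+k)/(4+17+k).
Set (4+k)/(21+k) > 0.27 and solve: k > (0.27·21 − 4)/(1 − 0.27) = 2.288.
The smallest integer exceeding 2.288 is 3.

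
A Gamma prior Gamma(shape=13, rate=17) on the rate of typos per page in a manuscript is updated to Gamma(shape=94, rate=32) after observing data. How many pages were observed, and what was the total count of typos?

n = 15 pages with total 81 typos

A Gamma(α, β) prior (rate parametrization) on a Poisson rate with n observations summing to S gives posterior Gamma(α+S, β+n).
Matching: Σxᵢ = 94 − 13 = 81 and n = 32 − 17 = 15.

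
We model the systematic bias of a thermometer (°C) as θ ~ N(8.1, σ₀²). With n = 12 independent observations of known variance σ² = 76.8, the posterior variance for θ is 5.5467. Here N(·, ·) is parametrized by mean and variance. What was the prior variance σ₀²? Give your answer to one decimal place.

For the Normal–Normal model with known σ², precisions add: τ_n = τ₀ + n/σ².
So 1/σ₀² = 1/5.5467 − 12/76.8 = 0.180287 − 0.156250 = 0.024037.
Hence σ₀² = 1/0.024037 ≈ 41.6.

σ₀² = 41.6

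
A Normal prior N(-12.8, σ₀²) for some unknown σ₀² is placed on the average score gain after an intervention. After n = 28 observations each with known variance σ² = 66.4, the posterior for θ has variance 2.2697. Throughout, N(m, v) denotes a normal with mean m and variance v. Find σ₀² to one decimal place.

σ₀² = 52.9

For the Normal–Normal model with known σ², precisions add: τ_n = τ₀ + n/σ².
So 1/σ₀² = 1/2.2697 − 28/66.4 = 0.440587 − 0.421687 = 0.018900.
Hence σ₀² = 1/0.018900 ≈ 52.9.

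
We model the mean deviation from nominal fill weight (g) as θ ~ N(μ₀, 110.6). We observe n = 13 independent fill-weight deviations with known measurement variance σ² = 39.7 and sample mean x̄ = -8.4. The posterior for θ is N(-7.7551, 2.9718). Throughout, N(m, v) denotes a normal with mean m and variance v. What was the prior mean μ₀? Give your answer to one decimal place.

With known observation variance, the Normal–Normal posterior has precision τ_n = τ₀ + n/σ² and mean μ_n = (τ₀μ₀ + (n/σ²)x̄)/τ_n.
Here τ₀ = 1/110.6 = 0.009042 and τ_data = 13/39.7 = 0.327456, so τ_n = 0.336498.
Rearranging for μ₀: μ₀ = (μ_n·τ_n − τ_data·x̄)/τ₀ = (-7.7551·0.336498 − 0.327456·-8.4) / 0.009042 = 0.141055/0.009042 ≈ 15.6.

μ₀ = 15.6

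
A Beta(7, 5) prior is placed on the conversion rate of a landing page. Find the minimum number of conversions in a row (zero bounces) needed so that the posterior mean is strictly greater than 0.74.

k = 8

After k conversions and 0 bounces the posterior is Beta(7+k, 5), with mean (7+k)/(7+5+k).
Set (7+k)/(12+k) > 0.74 and solve: k > (0.74·12 − 7)/(1 − 0.74) = 7.231.
The smallest integer exceeding 7.231 is 8, and checking k=8: (15)/(20) = 0.7500 > 0.74.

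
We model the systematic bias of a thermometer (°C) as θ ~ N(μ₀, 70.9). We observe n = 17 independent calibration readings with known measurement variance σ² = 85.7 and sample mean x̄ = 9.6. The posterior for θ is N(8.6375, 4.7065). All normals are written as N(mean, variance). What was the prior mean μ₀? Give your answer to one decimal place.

With known observation variance, the Normal–Normal posterior has precision τ_n = τ₀ + n/σ² and mean μ_n = (τ₀μ₀ + (n/σ²)x̄)/τ_n.
Here τ₀ = 1/70.9 = 0.014104 and τ_data = 17/85.7 = 0.198366, so τ_n = 0.212470.
Rearranging for μ₀: μ₀ = (μ_n·τ_n − τ_data·x̄)/τ₀ = (8.6375·0.212470 − 0.198366·9.6) / 0.014104 = -0.069104/0.014104 ≈ -4.9.

μ₀ = -4.9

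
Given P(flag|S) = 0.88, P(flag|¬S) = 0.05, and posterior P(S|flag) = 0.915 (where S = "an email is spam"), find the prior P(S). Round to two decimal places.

P(S) = 0.38

Bayes' rule in odds form gives O(S|E) = O(S)·[P(E|S)/P(E|¬S)], hence O(S) = O(S|E)/LR.
Posterior odds = 0.915/(1−0.915) = 10.7647. LR = 0.88/0.05 = 17.6000.
Prior odds = 10.7647/17.6000 = 0.6116, so P(S) = 0.6116/(1+0.6116) ≈ 0.38.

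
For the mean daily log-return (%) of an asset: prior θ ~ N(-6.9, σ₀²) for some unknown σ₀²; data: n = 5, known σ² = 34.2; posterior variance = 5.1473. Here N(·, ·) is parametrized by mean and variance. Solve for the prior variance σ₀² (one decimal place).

σ₀² = 20.8

Posterior precision equals prior precision plus data precision: 1/σ_n² = 1/σ₀² + n/σ².
So 1/σ₀² = 1/5.1473 − 5/34.2 = 0.194277 − 0.146199 = 0.048078.
Hence σ₀² = 1/0.048078 ≈ 20.8.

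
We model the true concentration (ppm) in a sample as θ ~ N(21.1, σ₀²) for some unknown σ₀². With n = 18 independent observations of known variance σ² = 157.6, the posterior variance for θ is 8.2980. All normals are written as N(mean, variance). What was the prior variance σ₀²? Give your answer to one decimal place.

For the Normal–Normal model with known σ², precisions add: τ_n = τ₀ + n/σ².
So 1/σ₀² = 1/8.2980 − 18/157.6 = 0.120511 − 0.114213 = 0.006298.
Hence σ₀² = 1/0.006298 ≈ 158.8.

σ₀² = 158.8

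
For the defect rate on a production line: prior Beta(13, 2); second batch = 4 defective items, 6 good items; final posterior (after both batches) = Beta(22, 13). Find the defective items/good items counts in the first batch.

5 defective items and 5 good items

Because Beta–binomial updating is additive in the counts, the combined data contributed (α_post−α_prior, β_post−β_prior) successes and failures.
Total across both batches: 22−13=9 defective items, 13−2=11 good items.
Subtract the second batch: 9−4=5 defective items and 11−6=5 good items.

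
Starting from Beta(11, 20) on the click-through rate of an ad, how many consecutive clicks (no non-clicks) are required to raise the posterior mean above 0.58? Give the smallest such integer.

k = 17

After k clicks and 0 non-clicks the posterior is Beta(11+k, 20), with mean (11+k)/(11+20+k).
Set (11+k)/(31+k) > 0.58 and solve: k > (0.58·31 − 11)/(1 − 0.58) = 16.619.
The smallest integer exceeding 16.619 is 17, and checking k=17: (28)/(48) = 0.5833 > 0.58.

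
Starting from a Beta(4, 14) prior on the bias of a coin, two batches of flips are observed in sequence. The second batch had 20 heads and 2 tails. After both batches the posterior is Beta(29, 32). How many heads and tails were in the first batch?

Because Beta–binomial updating is additive in the counts, the combined data contributed (α_post−α_prior, β_post−β_prior) successes and failures.
Total across both batches: 29−4=25 heads, 32−14=18 tails.
Subtract the second batch: 25−20=5 heads and 18−2=16 tails.

5 heads and 16 tails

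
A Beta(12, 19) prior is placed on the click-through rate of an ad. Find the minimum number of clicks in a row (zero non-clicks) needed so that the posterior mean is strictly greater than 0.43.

After k clicks and 0 non-clicks the posterior is Beta(12+k, 19), with mean (12+k)/(12+19+k).
Set (12+k)/(31+k) > 0.43 and solve: k > (0.43·31 − 12)/(1 − 0.43) = 2.333.
The smallest integer exceeding 2.333 is 3, and checking k=3: (15)/(34) = 0.4412 > 0.43.

k = 3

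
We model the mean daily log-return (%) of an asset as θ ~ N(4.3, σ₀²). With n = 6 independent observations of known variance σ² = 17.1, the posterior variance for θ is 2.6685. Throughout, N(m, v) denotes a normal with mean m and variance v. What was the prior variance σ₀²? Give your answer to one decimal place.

Posterior precision equals prior precision plus data precision: 1/σ_n² = 1/σ₀² + n/σ².
So 1/σ₀² = 1/2.6685 − 6/17.1 = 0.374742 − 0.350877 = 0.023865.
Hence σ₀² = 1/0.023865 ≈ 41.9.

σ₀² = 41.9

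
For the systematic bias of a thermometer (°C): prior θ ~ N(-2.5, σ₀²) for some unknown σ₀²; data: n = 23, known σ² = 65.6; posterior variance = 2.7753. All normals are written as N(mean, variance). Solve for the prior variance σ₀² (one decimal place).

For the Normal–Normal model with known σ², precisions add: τ_n = τ₀ + n/σ².
So 1/σ₀² = 1/2.7753 − 23/65.6 = 0.360321 − 0.350610 = 0.009711.
Hence σ₀² = 1/0.009711 ≈ 103.0.

σ₀² = 103.0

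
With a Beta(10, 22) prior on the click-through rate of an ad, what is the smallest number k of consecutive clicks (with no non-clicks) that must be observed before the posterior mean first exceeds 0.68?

k = 37

After k clicks and 0 non-clicks the posterior is Beta(10+k, 22), with mean (10+k)/(10+22+k).
Set (10+k)/(32+k) > 0.68 and solve: k > (0.68·32 − 10)/(1 − 0.68) = 36.750.
The smallest integer exceeding 36.750 is 37.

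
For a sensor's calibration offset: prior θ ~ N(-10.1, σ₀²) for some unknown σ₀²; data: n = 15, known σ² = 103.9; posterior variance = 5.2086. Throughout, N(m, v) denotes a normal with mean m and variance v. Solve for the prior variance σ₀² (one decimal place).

For the Normal–Normal model with known σ², precisions add: τ_n = τ₀ + n/σ².
So 1/σ₀² = 1/5.2086 − 15/103.9 = 0.191990 − 0.144370 = 0.047620.
Hence σ₀² = 1/0.047620 ≈ 21.0.

σ₀² = 21.0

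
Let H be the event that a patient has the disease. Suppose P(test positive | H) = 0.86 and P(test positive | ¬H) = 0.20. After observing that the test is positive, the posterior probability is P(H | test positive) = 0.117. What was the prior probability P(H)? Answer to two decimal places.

P(H) = 0.03

In odds form, posterior odds = prior odds × likelihood ratio, so prior odds = posterior odds ÷ LR.
Posterior odds = 0.117/(1−0.117) = 0.1325. LR = 0.86/0.20 = 4.3000.
Prior odds = 0.1325/4.3000 = 0.0308, so P(H) = 0.0308/(1+0.0308) ≈ 0.03.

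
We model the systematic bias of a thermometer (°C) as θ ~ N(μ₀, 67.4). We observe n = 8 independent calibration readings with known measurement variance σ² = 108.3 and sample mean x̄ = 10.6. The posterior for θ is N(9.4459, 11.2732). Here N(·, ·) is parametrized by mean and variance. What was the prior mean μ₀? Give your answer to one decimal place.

With known observation variance, the Normal–Normal posterior has precision τ_n = τ₀ + n/σ² and mean μ_n = (τ₀μ₀ + (n/σ²)x̄)/τ_n.
Here τ₀ = 1/67.4 = 0.014837 and τ_data = 8/108.3 = 0.073869, so τ_n = 0.088706.
Rearranging for μ₀: μ₀ = (μ_n·τ_n − τ_data·x̄)/τ₀ = (9.4459·0.088706 − 0.073869·10.6) / 0.014837 = 0.054897/0.014837 ≈ 3.7.

μ₀ = 3.7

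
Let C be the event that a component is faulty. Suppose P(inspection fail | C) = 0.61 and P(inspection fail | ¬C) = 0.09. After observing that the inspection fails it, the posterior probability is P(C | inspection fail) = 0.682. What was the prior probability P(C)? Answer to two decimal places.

P(C) = 0.24

Bayes' rule in odds form gives O(C|E) = O(C)·[P(E|C)/P(E|¬C)], hence O(C) = O(C|E)/LR.
Posterior odds = 0.682/(1−0.682) = 2.1447. LR = 0.61/0.09 = 6.7778.
Prior odds = 2.1447/6.7778 = 0.3164, so P(C) = 0.3164/(1+0.3164) ≈ 0.24.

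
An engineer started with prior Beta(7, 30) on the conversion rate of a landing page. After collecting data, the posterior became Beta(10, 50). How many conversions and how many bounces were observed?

3 conversions and 20 bounces

A Beta(a, b) prior with s successes and f failures in binomial data gives a Beta(a+s, b+f) posterior.
So s = 10 − 7 = 3 and f = 50 − 30 = 20.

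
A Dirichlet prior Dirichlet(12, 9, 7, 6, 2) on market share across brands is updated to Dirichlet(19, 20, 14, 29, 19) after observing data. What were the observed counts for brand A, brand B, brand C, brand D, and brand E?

For a Dirichlet(α) prior with multinomial counts c, the posterior is Dirichlet(α + c) componentwise.
Counts are posterior − prior componentwise: 19−12=7, 20−9=11, 14−7=7, 29−6=23, 19−2=17.

counts (7, 11, 7, 23, 17)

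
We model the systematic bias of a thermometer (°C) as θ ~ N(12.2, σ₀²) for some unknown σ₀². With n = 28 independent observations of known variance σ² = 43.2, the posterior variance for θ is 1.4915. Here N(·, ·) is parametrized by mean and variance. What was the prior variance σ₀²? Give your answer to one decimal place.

σ₀² = 44.8

For the Normal–Normal model with known σ², precisions add: τ_n = τ₀ + n/σ².
So 1/σ₀² = 1/1.4915 − 28/43.2 = 0.670466 − 0.648148 = 0.022318.
Hence σ₀² = 1/0.022318 ≈ 44.8.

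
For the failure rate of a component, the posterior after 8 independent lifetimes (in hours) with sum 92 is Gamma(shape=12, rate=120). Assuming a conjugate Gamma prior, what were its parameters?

For an exponential likelihood with a Gamma(α, β) prior on the rate, n observations with total T give posterior Gamma(α+n, β+T).
So α = 12 − 8 = 4 and β = 120 − 92 = 28.

Gamma(shape=4, rate=28)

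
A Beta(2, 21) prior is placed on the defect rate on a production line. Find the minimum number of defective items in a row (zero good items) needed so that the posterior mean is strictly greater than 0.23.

k = 5

After k defective items and 0 good items the posterior is Beta(2+k, 21), with mean (2+k)/(2+21+k).
Set (2+k)/(23+k) > 0.23 and solve: k > (0.23·23 − 2)/(1 − 0.23) = 4.273.
The smallest integer exceeding 4.273 is 5, and checking k=5: (7)/(28) = 0.2500 > 0.23.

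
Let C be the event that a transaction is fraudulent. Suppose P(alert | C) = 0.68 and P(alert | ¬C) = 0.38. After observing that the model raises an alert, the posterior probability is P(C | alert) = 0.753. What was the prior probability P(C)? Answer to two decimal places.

In odds form, posterior odds = prior odds × likelihood ratio, so prior odds = posterior odds ÷ LR.
Posterior odds = 0.753/(1−0.753) = 3.0486. LR = 0.68/0.38 = 1.7895.
Prior odds = 3.0486/1.7895 = 1.7036, so P(C) = 1.7036/(1+1.7036) ≈ 0.63.

P(C) = 0.63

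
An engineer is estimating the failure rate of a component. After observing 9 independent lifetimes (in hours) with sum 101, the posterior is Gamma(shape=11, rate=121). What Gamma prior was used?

Gamma(shape=2, rate=20)

For an exponential likelihood with a Gamma(α, β) prior on the rate, n observations with total T give posterior Gamma(α+n, β+T).
So α = 11 − 9 = 2 and β = 121 − 101 = 20.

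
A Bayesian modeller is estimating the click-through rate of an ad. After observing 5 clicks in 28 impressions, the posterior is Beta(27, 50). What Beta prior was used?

Beta is conjugate to the binomial likelihood: posterior = Beta(α+s, β+f).
So α = 27 − 5 = 22 and β = 50 − 23 = 27.

Beta(22, 27)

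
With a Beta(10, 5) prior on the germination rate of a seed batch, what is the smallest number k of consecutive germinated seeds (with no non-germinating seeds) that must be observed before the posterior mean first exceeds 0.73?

k = 4

After k germinated seeds and 0 non-germinating seeds the posterior is Beta(10+k, 5), with mean (10+k)/(10+5+k).
Set (10+k)/(15+k) > 0.73 and solve: k > (0.73·15 − 10)/(1 − 0.73) = 3.519.
The smallest integer exceeding 3.519 is 4.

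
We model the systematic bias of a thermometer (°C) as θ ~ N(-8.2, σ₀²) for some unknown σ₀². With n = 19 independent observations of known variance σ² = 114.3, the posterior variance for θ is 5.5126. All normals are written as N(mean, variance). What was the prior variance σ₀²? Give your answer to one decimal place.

Posterior precision equals prior precision plus data precision: 1/σ_n² = 1/σ₀² + n/σ².
So 1/σ₀² = 1/5.5126 − 19/114.3 = 0.181403 − 0.166229 = 0.015174.
Hence σ₀² = 1/0.015174 ≈ 65.9.

σ₀² = 65.9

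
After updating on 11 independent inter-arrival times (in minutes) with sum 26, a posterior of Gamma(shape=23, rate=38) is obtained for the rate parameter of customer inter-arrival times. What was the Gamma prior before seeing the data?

Gamma(shape=12, rate=12)

For an exponential likelihood with a Gamma(α, β) prior on the rate, n observations with total T give posterior Gamma(α+n, β+T).
So α = 23 − 11 = 12 and β = 38 − 26 = 12.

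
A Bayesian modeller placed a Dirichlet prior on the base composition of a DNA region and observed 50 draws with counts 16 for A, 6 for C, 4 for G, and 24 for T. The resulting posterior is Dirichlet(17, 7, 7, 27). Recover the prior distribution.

For a Dirichlet(α) prior with multinomial counts c, the posterior is Dirichlet(α + c) componentwise.
Subtract each count from the matching posterior parameter: 17−16=1, 7−6=1, 7−4=3, 27−24=3.

Dirichlet(1, 1, 3, 3)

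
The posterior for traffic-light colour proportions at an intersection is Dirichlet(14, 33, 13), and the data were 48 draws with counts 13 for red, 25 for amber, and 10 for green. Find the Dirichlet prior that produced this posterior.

For a Dirichlet(α) prior with multinomial counts c, the posterior is Dirichlet(α + c) componentwise.
Subtract each count from the matching posterior parameter: 14−13=1, 33−25=8, 13−10=3.

Dirichlet(1, 8, 3)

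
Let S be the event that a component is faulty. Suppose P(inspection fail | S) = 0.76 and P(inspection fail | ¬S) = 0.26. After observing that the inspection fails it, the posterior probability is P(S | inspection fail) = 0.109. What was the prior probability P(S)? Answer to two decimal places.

Bayes' rule in odds form gives O(S|E) = O(S)·[P(E|S)/P(E|¬S)], hence O(S) = O(S|E)/LR.
Posterior odds = 0.109/(1−0.109) = 0.1223. LR = 0.76/0.26 = 2.9231.
Prior odds = 0.1223/2.9231 = 0.0418, so P(S) = 0.0418/(1+0.0418) ≈ 0.04.

P(S) = 0.04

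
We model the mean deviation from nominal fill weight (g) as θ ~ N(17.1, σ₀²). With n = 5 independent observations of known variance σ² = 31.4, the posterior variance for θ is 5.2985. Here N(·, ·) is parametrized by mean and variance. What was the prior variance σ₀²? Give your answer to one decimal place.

σ₀² = 33.9

For the Normal–Normal model with known σ², precisions add: τ_n = τ₀ + n/σ².
So 1/σ₀² = 1/5.2985 − 5/31.4 = 0.188733 − 0.159236 = 0.029497.
Hence σ₀² = 1/0.029497 ≈ 33.9.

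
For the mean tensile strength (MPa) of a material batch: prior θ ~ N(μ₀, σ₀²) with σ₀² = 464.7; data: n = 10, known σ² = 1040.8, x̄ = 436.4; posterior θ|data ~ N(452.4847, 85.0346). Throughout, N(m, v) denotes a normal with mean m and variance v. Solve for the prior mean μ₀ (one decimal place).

μ₀ = 524.3

The posterior mean is a precision-weighted average: μ_n = (τ₀μ₀ + τ_data·x̄)/(τ₀+τ_data), with τ₀=1/σ₀² and τ_data=n/σ².
Here τ₀ = 1/464.7 = 0.002152 and τ_data = 10/1040.8 = 0.009608, so τ_n = 0.011760.
Rearranging for μ₀: μ₀ = (μ_n·τ_n − τ_data·x̄)/τ₀ = (452.4847·0.011760 − 0.009608·436.4) / 0.002152 = 1.128289/0.002152 ≈ 524.3.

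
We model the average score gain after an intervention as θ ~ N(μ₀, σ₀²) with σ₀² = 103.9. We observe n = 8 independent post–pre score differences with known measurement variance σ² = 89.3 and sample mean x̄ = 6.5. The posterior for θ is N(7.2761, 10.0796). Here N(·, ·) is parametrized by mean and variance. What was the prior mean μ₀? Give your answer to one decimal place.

The posterior mean is a precision-weighted average: μ_n = (τ₀μ₀ + τ_data·x̄)/(τ₀+τ_data), with τ₀=1/σ₀² and τ_data=n/σ².
Here τ₀ = 1/103.9 = 0.009625 and τ_data = 8/89.3 = 0.089586, so τ_n = 0.099211.
Rearranging for μ₀: μ₀ = (μ_n·τ_n − τ_data·x̄)/τ₀ = (7.2761·0.099211 − 0.089586·6.5) / 0.009625 = 0.139560/0.009625 ≈ 14.5.

μ₀ = 14.5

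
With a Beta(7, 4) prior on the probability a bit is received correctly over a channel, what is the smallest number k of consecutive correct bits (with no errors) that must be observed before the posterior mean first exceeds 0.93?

k = 47

After k correct bits and 0 errors the posterior is Beta(7+k, 4), with mean (7+k)/(7+4+k).
Set (7+k)/(11+k) > 0.93 and solve: k > (0.93·11 − 7)/(1 − 0.93) = 46.143.
The smallest integer exceeding 46.143 is 47.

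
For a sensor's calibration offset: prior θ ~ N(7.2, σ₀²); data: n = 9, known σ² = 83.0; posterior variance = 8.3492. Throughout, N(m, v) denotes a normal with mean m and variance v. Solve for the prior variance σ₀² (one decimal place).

σ₀² = 88.2

For the Normal–Normal model with known σ², precisions add: τ_n = τ₀ + n/σ².
So 1/σ₀² = 1/8.3492 − 9/83.0 = 0.119772 − 0.108434 = 0.011338.
Hence σ₀² = 1/0.011338 ≈ 88.2.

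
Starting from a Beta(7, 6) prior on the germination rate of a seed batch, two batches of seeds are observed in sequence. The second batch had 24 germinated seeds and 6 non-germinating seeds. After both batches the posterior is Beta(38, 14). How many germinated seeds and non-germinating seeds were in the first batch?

Because Beta–binomial updating is additive in the counts, the combined data contributed (α_post−α_prior, β_post−β_prior) successes and failures.
Total across both batches: 38−7=31 germinated seeds, 14−6=8 non-germinating seeds.
Subtract the second batch: 31−24=7 germinated seeds and 8−6=2 non-germinating seeds.

7 germinated seeds and 2 non-germinating seeds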